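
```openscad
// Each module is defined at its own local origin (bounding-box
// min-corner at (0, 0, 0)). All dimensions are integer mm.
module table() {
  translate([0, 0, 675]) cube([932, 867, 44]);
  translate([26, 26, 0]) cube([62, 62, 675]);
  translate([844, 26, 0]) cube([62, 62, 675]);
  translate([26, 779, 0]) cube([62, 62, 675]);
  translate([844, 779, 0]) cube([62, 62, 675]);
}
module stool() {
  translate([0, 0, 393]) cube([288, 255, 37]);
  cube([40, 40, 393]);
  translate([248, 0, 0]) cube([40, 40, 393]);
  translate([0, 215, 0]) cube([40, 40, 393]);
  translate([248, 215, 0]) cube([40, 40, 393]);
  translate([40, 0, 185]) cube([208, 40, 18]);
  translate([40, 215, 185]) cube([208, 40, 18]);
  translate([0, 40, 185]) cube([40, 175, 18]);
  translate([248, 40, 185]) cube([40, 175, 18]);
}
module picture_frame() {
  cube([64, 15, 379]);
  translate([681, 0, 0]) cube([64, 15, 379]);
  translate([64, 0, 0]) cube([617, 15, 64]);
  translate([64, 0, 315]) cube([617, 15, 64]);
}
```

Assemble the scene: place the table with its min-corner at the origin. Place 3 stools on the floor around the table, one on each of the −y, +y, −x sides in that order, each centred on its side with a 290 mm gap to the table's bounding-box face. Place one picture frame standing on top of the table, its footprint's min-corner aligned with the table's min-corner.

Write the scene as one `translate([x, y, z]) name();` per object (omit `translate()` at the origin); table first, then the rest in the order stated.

table();
translate([322, -545, 0]) stool();
translate([322, 1157, 0]) stool();
translate([-578, 306, 0]) stool();
translate([0, 0, 719]) picture_frame();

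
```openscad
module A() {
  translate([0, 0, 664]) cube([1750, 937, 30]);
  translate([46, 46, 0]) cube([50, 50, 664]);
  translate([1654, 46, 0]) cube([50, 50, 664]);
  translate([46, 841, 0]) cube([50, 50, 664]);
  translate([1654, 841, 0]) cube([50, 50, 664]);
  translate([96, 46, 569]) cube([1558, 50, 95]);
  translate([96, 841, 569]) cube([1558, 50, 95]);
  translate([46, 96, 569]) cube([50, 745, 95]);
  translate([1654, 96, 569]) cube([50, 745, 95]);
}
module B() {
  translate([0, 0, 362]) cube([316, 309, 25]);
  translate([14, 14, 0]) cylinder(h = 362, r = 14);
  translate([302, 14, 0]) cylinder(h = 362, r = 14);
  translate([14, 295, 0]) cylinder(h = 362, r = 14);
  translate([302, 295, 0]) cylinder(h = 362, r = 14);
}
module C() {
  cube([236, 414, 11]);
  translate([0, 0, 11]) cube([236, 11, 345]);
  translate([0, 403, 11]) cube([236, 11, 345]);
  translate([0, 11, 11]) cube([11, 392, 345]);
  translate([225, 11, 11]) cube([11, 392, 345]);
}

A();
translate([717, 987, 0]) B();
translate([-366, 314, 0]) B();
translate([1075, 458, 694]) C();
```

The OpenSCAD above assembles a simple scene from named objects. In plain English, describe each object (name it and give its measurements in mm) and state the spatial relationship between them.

A is a table: top 1750 mm (x) × 937 mm (y), 30 mm thick, upper face at z = 694 mm, on four 50×50 mm square legs, each inset 46 mm from the nearest pair of top edges, running from z = 0 to the bottom of the top. Four apron rails, 50 mm thick and 95 mm tall, run between adjacent legs with their top edges flush with the underside of the top and their outer faces flush with the legs' outer faces.

B is a four-legged stool. The seat is a 316×309×25 mm slab whose top surface is at z = 387 mm; four round legs, each 28 mm in diameter, run from the floor (z = 0) to the underside of the seat, each leg's axis is inset half a diameter from the nearest pair of seat edges (so the leg's bounding box is flush with the corner).

C is an open storage box with external size 236×414×356 mm and wall thickness 11 mm (the base is also 11 mm thick). The base covers the whole footprint; the four walls stand on the base, with the y-facing walls full-width and the x-facing walls fitting between their inner faces.

Two stools sit around the table at the +y, −x sides. The open box is on top of the table.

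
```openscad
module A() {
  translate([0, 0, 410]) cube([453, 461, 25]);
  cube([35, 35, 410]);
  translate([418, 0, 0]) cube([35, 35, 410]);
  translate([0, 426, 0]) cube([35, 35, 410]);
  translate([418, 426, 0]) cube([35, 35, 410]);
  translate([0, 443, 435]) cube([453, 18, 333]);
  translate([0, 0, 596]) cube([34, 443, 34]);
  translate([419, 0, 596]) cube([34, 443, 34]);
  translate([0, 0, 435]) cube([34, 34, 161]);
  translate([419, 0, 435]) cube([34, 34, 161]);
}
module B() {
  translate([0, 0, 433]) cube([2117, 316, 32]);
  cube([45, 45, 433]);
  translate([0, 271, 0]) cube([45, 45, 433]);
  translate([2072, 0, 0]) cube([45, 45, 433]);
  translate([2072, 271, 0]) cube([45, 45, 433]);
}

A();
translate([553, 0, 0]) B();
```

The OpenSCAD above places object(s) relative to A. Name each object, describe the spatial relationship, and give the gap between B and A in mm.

The bench's nearest face is 100 mm from the chair's +x face.

A is a chair. B is a bench. The bench is on the floor beside the chair on its +x side. The gap between the bench and the chair is 100 mm.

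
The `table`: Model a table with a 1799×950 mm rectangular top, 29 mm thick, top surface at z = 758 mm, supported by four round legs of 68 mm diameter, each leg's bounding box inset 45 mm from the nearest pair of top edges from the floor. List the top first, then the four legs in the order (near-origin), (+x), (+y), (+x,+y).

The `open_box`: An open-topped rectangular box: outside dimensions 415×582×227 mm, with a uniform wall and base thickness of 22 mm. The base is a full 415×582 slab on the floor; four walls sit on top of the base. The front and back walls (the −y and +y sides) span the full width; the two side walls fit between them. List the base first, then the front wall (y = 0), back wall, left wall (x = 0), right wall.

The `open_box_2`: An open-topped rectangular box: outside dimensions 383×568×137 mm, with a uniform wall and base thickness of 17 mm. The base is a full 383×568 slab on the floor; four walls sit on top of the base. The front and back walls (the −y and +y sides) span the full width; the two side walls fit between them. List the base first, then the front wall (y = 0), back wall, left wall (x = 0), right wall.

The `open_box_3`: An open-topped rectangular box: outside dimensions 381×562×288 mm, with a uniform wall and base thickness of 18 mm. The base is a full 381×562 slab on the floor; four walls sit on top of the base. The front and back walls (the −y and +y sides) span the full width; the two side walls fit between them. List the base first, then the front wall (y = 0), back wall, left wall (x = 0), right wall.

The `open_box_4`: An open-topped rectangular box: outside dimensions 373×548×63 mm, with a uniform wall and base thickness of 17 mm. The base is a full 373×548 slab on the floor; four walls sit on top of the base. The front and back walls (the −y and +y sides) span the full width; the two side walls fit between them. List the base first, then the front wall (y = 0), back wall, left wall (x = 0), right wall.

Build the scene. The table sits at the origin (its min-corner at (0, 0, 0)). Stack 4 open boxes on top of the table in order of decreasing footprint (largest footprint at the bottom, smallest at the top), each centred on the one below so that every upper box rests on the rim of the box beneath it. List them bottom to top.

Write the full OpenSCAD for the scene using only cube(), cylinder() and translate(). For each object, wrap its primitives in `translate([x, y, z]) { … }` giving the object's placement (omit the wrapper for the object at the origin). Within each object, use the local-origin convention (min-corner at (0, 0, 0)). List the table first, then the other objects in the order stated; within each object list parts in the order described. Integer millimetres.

translate([0, 0, 729]) cube([1799, 950, 29]);
translate([79, 79, 0]) cylinder(h = 729, r = 34);
translate([1720, 79, 0]) cylinder(h = 729, r = 34);
translate([79, 871, 0]) cylinder(h = 729, r = 34);
translate([1720, 871, 0]) cylinder(h = 729, r = 34);
translate([692, 184, 758]) {
  cube([415, 582, 22]);
  translate([0, 0, 22]) cube([415, 22, 205]);
  translate([0, 560, 22]) cube([415, 22, 205]);
  translate([0, 22, 22]) cube([22, 538, 205]);
  translate([393, 22, 22]) cube([22, 538, 205]);
}
translate([708, 191, 985]) {
  cube([383, 568, 17]);
  translate([0, 0, 17]) cube([383, 17, 120]);
  translate([0, 551, 17]) cube([383, 17, 120]);
  translate([0, 17, 17]) cube([17, 534, 120]);
  translate([366, 17, 17]) cube([17, 534, 120]);
}
translate([709, 194, 1122]) {
  cube([381, 562, 18]);
  translate([0, 0, 18]) cube([381, 18, 270]);
  translate([0, 544, 18]) cube([381, 18, 270]);
  translate([0, 18, 18]) cube([18, 526, 270]);
  translate([363, 18, 18]) cube([18, 526, 270]);
}
translate([713, 201, 1410]) {
  cube([373, 548, 17]);
  translate([0, 0, 17]) cube([373, 17, 46]);
  translate([0, 531, 17]) cube([373, 17, 46]);
  translate([0, 17, 17]) cube([17, 514, 46]);
  translate([356, 17, 17]) cube([17, 514, 46]);
}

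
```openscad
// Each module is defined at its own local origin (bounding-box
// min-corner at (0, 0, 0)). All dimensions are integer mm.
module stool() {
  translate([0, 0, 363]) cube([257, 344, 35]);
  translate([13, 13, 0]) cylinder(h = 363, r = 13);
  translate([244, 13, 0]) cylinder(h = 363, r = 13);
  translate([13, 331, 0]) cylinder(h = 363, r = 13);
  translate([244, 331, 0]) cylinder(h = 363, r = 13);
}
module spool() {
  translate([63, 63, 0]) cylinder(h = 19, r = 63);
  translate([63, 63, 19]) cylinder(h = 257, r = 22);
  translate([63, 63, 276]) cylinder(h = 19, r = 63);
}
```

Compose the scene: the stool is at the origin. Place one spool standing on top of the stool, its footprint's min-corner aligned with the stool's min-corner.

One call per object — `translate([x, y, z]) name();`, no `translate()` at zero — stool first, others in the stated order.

stool();
translate([0, 0, 398]) spool();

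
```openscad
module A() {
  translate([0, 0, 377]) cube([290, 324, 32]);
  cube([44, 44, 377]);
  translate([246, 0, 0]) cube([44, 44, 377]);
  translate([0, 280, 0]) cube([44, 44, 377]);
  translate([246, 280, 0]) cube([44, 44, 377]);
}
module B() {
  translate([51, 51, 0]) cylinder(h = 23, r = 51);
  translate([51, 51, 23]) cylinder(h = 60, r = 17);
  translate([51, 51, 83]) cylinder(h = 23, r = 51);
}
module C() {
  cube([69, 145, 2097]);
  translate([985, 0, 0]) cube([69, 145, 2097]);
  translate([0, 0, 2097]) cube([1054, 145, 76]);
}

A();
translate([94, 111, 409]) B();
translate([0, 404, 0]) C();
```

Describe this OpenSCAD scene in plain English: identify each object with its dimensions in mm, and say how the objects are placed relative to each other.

A is a simple wooden stool: a rectangular seat 290 mm (x) by 324 mm (y), 32 mm thick, top face at z = 409 mm, on four square legs, each 44×44 mm in cross-section. The legs rest on z = 0, each flush with a corner of the seat.

B is a spool: two coaxial disc flanges of radius 51 mm and thickness 23 mm, joined by a core cylinder of radius 17 mm and height 60 mm. The lower flange rests on z = 0 and the three cylinders share a vertical axis.

C is a rectangular door frame: two vertical jambs of 69×145 mm section, 2097 mm tall, with a clear opening 916 mm wide between their inner faces. A header 76 mm tall and 145 mm deep lies on top of the jambs and spans the full outside width.

The spool is on top of the stool, centred. The door frame is on the floor beside the stool on its +y side.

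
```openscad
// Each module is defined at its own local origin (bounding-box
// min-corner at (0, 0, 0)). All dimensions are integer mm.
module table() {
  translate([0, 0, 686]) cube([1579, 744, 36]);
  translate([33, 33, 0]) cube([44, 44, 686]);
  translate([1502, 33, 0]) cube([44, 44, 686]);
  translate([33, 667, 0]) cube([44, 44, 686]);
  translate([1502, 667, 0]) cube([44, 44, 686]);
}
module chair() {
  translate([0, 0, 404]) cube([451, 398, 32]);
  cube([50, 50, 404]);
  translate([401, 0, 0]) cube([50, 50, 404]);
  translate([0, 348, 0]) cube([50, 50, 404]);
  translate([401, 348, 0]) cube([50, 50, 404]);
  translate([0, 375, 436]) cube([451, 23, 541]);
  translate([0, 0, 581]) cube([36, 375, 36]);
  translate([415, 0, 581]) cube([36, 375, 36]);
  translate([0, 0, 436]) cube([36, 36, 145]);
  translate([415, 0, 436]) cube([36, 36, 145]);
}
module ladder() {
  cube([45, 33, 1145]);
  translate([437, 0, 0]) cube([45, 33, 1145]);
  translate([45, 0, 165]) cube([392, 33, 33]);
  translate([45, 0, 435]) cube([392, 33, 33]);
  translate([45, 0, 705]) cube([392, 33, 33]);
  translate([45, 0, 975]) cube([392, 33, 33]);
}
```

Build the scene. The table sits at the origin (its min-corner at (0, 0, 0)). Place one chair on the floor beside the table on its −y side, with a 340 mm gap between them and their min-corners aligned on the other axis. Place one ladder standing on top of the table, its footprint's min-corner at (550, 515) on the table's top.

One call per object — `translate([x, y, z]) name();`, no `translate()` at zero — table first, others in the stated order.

table();
translate([0, -738, 0]) chair();
translate([550, 515, 722]) ladder();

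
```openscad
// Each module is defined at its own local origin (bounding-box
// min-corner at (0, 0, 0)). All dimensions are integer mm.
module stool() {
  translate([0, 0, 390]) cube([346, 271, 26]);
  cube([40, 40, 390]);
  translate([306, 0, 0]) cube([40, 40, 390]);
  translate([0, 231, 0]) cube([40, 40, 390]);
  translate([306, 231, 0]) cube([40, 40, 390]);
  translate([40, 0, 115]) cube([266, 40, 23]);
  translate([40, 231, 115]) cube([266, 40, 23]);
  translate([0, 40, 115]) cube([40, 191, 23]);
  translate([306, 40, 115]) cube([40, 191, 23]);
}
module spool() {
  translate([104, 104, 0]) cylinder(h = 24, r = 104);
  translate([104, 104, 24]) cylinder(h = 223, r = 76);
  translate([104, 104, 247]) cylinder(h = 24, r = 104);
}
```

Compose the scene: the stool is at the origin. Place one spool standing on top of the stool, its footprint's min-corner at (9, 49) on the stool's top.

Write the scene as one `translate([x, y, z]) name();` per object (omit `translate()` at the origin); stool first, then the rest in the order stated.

stool();
translate([9, 49, 416]) spool();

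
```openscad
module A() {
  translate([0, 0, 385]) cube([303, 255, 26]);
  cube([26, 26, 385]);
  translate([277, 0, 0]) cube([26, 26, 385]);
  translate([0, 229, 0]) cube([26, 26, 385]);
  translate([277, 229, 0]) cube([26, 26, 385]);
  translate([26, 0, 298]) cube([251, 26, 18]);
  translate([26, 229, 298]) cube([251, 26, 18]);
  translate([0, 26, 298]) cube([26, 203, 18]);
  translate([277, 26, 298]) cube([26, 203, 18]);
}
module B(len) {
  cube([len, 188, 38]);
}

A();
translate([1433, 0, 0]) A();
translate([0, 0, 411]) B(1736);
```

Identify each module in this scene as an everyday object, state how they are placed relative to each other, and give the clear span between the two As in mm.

Second stool starts at x = 1433; first ends at x = 303; clear span = 1433 − 303 = 1130 mm.

A is a stool. B is a beam. A beam spans the tops of two stools. The clear span between the two stools is 1130 mm.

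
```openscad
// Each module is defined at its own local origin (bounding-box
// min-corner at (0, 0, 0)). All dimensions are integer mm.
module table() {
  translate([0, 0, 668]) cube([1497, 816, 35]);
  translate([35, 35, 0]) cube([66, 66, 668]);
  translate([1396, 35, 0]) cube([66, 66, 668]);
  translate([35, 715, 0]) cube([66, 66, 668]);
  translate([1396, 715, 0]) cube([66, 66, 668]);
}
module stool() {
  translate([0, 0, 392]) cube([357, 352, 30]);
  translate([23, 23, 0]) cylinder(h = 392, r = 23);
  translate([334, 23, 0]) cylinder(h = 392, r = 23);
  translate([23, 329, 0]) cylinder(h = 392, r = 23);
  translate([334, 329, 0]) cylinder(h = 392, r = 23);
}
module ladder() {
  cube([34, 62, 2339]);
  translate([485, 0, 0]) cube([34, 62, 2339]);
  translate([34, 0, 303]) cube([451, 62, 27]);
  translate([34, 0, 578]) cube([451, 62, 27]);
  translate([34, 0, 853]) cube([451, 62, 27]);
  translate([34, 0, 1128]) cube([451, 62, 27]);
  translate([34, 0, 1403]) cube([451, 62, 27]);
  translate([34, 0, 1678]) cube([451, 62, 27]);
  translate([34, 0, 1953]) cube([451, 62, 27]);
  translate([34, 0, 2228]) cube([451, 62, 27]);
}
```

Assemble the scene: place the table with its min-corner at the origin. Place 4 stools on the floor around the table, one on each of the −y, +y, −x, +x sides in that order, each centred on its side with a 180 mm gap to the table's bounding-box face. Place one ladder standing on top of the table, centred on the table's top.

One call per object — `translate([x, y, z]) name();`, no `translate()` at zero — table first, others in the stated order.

table();
translate([570, -532, 0]) stool();
translate([570, 996, 0]) stool();
translate([-537, 232, 0]) stool();
translate([1677, 232, 0]) stool();
translate([489, 377, 703]) ladder();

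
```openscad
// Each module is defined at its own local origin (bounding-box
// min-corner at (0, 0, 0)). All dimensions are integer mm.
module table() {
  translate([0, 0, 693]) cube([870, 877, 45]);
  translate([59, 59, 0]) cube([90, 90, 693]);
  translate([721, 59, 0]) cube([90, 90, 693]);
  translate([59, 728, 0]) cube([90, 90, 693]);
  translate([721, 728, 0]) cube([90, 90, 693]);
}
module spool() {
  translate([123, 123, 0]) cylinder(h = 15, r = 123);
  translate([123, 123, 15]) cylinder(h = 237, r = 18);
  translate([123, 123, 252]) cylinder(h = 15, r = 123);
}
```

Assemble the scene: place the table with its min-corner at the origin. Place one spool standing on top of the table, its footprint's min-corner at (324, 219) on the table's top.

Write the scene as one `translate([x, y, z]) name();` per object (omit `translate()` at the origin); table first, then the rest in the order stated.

table();
translate([324, 219, 738]) spool();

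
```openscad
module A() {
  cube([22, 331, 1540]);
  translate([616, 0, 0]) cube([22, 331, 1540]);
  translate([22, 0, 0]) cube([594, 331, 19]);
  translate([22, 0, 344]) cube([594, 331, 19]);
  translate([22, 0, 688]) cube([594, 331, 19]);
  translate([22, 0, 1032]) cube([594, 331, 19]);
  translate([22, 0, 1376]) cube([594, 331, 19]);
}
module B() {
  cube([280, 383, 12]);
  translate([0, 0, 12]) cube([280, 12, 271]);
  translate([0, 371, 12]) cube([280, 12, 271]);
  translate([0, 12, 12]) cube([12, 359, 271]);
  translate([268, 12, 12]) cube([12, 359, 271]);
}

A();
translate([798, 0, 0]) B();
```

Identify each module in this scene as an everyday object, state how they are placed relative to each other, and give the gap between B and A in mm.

The open box's nearest face is 160 mm from the bookshelf's +x face.

A is a bookshelf. B is an open box. The open box is on the floor beside the bookshelf on its +x side. The gap between the open box and the bookshelf is 160 mm.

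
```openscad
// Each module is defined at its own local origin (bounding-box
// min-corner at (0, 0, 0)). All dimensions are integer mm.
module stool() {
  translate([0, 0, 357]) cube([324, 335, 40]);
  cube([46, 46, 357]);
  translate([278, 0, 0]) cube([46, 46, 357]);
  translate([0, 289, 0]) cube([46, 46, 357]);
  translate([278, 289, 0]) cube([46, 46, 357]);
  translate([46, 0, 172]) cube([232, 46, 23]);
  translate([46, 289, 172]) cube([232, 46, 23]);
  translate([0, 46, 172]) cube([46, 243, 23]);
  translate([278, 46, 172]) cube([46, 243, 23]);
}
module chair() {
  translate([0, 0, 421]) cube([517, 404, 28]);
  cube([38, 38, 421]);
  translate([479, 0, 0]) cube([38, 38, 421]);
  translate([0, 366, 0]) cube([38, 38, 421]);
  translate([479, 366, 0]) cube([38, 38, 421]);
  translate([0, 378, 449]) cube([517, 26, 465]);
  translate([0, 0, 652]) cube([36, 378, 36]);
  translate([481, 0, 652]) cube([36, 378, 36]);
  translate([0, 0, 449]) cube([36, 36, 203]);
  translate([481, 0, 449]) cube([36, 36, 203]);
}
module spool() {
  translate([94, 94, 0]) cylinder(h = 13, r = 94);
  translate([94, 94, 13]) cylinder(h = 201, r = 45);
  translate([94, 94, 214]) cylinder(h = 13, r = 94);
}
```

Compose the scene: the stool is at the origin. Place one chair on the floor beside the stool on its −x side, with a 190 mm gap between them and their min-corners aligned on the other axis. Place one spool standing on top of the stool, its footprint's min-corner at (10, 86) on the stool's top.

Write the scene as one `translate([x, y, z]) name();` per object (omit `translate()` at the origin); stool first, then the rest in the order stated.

stool();
translate([-707, 0, 0]) chair();
translate([10, 86, 397]) spool();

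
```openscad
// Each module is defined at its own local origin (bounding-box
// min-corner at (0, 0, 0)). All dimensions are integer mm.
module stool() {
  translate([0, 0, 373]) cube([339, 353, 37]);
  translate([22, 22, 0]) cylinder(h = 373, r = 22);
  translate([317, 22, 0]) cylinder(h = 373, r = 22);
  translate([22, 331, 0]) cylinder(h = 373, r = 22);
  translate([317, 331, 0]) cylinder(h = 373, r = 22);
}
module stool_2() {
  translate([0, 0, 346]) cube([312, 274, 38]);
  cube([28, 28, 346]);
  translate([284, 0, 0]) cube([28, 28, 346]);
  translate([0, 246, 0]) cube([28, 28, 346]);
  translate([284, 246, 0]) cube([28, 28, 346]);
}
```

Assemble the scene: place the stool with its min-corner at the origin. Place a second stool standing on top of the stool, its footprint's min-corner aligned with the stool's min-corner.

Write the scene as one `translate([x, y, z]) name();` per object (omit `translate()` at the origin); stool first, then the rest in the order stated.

stool();
translate([0, 0, 410]) stool_2();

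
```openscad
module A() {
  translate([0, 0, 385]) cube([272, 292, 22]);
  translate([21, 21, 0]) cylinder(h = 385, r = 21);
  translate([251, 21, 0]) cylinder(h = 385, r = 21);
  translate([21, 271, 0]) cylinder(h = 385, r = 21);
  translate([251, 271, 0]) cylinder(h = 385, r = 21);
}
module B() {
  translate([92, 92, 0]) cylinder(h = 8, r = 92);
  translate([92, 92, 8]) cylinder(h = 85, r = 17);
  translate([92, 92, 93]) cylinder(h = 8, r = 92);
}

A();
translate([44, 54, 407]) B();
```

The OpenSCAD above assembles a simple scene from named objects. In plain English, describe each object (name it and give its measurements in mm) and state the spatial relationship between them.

A is a simple wooden stool: a rectangular seat 272 mm (x) by 292 mm (y), 22 mm thick, top face at z = 407 mm, on four round legs, each 42 mm in diameter. The legs rest on z = 0, each leg's axis is inset half a diameter from the nearest pair of seat edges (so the leg's bounding box is flush with the corner).

B is a spool: two coaxial disc flanges of radius 92 mm and thickness 8 mm, joined by a core cylinder of radius 17 mm and height 85 mm. The lower flange rests on z = 0 and the three cylinders share a vertical axis.

The spool is on top of the stool, centred.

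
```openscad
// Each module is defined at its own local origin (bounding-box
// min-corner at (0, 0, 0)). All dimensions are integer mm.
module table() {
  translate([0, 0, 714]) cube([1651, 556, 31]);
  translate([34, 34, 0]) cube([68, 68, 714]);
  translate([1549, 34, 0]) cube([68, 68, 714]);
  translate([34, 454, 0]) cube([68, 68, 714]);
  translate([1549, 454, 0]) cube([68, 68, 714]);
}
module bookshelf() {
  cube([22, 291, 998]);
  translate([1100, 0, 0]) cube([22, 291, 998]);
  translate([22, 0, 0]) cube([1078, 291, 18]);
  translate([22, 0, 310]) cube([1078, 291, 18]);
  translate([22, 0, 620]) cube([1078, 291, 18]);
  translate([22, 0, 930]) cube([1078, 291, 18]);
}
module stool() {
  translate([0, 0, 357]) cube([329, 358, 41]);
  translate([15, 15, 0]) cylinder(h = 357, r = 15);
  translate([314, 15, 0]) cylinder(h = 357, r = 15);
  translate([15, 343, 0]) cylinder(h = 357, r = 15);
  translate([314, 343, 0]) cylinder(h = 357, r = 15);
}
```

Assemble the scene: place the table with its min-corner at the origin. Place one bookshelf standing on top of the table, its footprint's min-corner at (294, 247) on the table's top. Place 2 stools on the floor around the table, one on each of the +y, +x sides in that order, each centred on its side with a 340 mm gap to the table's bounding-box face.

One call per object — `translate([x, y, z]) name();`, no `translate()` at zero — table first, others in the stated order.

table();
translate([294, 247, 745]) bookshelf();
translate([661, 896, 0]) stool();
translate([1991, 99, 0]) stool();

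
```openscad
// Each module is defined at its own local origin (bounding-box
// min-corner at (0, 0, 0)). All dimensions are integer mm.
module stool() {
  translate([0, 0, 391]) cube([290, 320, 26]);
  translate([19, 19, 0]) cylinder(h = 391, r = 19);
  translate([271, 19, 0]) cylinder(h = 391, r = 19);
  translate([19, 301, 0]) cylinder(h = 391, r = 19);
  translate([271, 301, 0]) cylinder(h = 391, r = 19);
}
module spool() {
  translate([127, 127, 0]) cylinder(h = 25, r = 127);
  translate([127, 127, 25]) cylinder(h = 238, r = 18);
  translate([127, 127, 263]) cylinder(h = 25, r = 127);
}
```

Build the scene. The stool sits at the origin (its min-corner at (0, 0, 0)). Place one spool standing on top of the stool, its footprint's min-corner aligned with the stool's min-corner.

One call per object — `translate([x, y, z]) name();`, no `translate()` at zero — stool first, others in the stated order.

stool();
translate([0, 0, 417]) spool();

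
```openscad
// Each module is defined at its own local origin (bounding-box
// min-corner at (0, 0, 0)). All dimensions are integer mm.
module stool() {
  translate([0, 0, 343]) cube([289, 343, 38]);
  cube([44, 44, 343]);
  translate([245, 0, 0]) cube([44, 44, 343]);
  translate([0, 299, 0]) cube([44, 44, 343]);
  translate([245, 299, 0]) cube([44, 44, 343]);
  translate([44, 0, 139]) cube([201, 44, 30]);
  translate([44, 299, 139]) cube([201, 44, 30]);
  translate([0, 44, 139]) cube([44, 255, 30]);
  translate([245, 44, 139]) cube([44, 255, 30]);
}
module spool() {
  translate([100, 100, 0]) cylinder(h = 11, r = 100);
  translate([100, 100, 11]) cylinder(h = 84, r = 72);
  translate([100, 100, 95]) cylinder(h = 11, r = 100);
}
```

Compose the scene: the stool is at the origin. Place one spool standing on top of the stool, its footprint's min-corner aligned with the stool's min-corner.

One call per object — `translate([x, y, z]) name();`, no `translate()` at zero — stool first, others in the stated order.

stool();
translate([0, 0, 381]) spool();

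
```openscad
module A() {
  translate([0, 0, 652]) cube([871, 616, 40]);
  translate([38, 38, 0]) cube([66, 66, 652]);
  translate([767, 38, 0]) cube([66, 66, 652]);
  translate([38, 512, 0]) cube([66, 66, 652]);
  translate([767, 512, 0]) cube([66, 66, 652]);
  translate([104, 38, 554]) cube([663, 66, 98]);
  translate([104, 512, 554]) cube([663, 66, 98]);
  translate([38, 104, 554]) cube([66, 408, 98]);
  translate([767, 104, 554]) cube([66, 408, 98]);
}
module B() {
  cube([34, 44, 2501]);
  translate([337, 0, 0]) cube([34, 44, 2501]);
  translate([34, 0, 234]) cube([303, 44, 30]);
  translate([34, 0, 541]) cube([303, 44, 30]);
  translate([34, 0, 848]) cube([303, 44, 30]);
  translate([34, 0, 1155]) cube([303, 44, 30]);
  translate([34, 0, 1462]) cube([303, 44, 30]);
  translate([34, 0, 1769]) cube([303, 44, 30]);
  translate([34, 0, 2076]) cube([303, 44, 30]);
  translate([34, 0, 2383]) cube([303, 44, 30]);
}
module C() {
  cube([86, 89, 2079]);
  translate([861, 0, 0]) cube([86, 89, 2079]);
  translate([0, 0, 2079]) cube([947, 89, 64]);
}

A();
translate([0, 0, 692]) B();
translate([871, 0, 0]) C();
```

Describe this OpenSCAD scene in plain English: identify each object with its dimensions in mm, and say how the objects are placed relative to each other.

A is a table with a 871×616 mm rectangular top, 40 mm thick, top surface at z = 692 mm, supported by four 66×66 mm square legs, each inset 38 mm from the nearest pair of top edges, running from the floor. Four apron rails, 66 mm thick and 98 mm tall, run between adjacent legs with their top edges flush with the underside of the top and their outer faces flush with the legs' outer faces.

B is a straight ladder. Two 34×44 mm vertical rails, 2501 mm tall, stand 371 mm apart (outside-to-outside) with their front faces coplanar on the −y side. 8 rungs, each 44 mm deep and 30 mm tall, span between the inner faces of the rails, front faces flush with the rails. The lowest rung's underside is at z = 234 mm and rungs are spaced 307 mm apart (underside to underside).

C is a door frame. The clear opening is 775 mm wide and 2079 mm high. Two 86 mm wide jambs, 89 mm deep, stand either side of the opening from the floor to the top of the opening. A 64 mm thick head sits across the top of both jambs, spanning the full outside width of the frame.

The ladder is on top of the table. The door frame is against the table's +x side, with their −y faces flush.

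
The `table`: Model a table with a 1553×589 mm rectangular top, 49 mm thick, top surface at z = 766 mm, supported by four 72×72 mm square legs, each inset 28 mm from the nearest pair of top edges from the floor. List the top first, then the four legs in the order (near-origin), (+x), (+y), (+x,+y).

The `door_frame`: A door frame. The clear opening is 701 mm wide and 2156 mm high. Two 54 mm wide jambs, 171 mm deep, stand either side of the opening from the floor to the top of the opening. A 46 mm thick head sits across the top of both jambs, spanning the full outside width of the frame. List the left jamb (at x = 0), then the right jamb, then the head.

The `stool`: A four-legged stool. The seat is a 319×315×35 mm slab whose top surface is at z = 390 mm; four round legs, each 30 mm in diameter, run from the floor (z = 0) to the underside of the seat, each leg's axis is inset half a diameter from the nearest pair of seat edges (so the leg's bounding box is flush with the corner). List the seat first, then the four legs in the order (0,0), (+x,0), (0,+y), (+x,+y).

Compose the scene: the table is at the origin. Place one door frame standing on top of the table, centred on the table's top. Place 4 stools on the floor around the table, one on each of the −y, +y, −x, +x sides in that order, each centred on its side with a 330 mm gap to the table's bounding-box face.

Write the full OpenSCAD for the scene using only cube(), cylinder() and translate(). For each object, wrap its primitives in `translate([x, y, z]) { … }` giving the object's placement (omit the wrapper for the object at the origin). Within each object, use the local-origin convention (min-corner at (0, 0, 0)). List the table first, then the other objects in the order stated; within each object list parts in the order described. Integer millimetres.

translate([0, 0, 717]) cube([1553, 589, 49]);
translate([28, 28, 0]) cube([72, 72, 717]);
translate([1453, 28, 0]) cube([72, 72, 717]);
translate([28, 489, 0]) cube([72, 72, 717]);
translate([1453, 489, 0]) cube([72, 72, 717]);
translate([372, 209, 766]) {
  cube([54, 171, 2156]);
  translate([755, 0, 0]) cube([54, 171, 2156]);
  translate([0, 0, 2156]) cube([809, 171, 46]);
}
translate([617, -645, 0]) {
  translate([0, 0, 355]) cube([319, 315, 35]);
  translate([15, 15, 0]) cylinder(h = 355, r = 15);
  translate([304, 15, 0]) cylinder(h = 355, r = 15);
  translate([15, 300, 0]) cylinder(h = 355, r = 15);
  translate([304, 300, 0]) cylinder(h = 355, r = 15);
}
translate([617, 919, 0]) {
  translate([0, 0, 355]) cube([319, 315, 35]);
  translate([15, 15, 0]) cylinder(h = 355, r = 15);
  translate([304, 15, 0]) cylinder(h = 355, r = 15);
  translate([15, 300, 0]) cylinder(h = 355, r = 15);
  translate([304, 300, 0]) cylinder(h = 355, r = 15);
}
translate([-649, 137, 0]) {
  translate([0, 0, 355]) cube([319, 315, 35]);
  translate([15, 15, 0]) cylinder(h = 355, r = 15);
  translate([304, 15, 0]) cylinder(h = 355, r = 15);
  translate([15, 300, 0]) cylinder(h = 355, r = 15);
  translate([304, 300, 0]) cylinder(h = 355, r = 15);
}
translate([1883, 137, 0]) {
  translate([0, 0, 355]) cube([319, 315, 35]);
  translate([15, 15, 0]) cylinder(h = 355, r = 15);
  translate([304, 15, 0]) cylinder(h = 355, r = 15);
  translate([15, 300, 0]) cylinder(h = 355, r = 15);
  translate([304, 300, 0]) cylinder(h = 355, r = 15);
}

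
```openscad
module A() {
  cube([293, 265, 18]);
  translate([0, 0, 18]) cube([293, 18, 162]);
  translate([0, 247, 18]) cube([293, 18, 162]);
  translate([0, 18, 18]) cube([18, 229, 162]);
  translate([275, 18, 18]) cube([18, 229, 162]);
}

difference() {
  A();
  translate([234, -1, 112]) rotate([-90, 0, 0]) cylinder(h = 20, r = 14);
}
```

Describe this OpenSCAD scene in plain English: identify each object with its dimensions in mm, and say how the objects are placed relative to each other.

A is an open storage box with external size 293×265×180 mm and wall thickness 18 mm (the base is also 18 mm thick). The base covers the whole footprint; the four walls stand on the base, with the y-facing walls full-width and the x-facing walls fitting between their inner faces.

The open box has a circular hole of radius 14 mm through its front wall, centred at (x = 234, z = 112).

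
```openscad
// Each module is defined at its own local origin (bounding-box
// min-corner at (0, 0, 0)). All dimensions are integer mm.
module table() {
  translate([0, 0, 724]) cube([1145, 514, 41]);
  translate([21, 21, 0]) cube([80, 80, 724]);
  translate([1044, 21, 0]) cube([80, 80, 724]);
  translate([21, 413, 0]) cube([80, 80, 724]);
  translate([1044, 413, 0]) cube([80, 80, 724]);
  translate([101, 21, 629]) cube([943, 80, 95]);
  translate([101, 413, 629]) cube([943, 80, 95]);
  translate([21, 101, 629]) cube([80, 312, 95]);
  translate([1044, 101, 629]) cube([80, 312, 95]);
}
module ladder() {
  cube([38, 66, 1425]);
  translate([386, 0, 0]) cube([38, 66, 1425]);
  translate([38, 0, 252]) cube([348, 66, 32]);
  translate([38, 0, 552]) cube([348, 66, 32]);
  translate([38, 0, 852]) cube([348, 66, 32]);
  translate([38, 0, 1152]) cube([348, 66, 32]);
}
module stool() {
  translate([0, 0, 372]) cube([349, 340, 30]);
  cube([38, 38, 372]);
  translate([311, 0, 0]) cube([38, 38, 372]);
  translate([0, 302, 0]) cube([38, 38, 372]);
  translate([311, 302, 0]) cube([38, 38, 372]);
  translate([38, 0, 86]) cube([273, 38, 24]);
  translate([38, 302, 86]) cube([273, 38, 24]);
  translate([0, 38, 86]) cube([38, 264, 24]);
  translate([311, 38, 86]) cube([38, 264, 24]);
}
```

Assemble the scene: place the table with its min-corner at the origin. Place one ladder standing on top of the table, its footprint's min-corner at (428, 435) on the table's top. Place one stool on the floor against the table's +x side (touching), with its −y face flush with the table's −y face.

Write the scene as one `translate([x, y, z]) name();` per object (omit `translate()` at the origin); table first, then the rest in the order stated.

table();
translate([428, 435, 765]) ladder();
translate([1145, 0, 0]) stool();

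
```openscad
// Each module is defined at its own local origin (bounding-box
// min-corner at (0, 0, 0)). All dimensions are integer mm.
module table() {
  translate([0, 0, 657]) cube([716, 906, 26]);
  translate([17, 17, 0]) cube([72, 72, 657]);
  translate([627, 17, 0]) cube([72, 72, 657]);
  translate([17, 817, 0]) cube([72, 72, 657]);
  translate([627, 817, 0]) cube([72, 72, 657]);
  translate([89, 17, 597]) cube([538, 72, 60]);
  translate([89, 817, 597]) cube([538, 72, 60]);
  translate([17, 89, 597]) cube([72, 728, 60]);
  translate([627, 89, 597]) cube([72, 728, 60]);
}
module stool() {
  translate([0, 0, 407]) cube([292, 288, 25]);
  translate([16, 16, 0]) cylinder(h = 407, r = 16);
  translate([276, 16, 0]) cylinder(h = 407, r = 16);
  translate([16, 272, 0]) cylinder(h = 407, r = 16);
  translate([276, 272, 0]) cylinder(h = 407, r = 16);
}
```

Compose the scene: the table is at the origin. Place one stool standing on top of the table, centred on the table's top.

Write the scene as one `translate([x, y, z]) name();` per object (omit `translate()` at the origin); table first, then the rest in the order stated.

table();
translate([212, 309, 683]) stool();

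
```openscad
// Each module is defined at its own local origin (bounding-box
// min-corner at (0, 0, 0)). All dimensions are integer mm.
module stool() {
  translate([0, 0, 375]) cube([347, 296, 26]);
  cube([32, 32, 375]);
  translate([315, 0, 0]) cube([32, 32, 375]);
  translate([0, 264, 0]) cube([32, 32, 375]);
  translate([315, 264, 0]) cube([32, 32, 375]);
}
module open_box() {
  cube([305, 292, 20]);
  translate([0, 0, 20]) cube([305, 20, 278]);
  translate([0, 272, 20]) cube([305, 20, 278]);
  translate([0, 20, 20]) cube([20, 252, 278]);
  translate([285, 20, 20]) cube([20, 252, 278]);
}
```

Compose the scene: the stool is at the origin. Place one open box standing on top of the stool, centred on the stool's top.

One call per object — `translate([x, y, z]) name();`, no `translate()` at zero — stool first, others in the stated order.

stool();
translate([21, 2, 401]) open_box();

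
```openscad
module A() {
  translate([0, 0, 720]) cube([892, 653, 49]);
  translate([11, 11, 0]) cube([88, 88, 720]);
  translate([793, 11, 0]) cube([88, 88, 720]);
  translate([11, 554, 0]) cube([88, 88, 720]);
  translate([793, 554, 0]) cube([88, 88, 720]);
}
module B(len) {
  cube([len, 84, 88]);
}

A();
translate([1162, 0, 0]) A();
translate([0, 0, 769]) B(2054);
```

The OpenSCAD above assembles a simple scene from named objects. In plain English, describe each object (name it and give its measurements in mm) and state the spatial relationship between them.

A is a rectangular dining table. The top is 892×653×49 mm with its upper surface at z = 769 mm. It stands on four 88×88 mm square legs, each inset 11 mm from the nearest pair of top edges, running from the floor to the underside of the top.

B is a rectangular beam 2054 mm long (x), 84 mm deep (y), 88 mm thick (z).

The beam spans the tops of two tables placed 270 mm apart, resting at z = 769 mm.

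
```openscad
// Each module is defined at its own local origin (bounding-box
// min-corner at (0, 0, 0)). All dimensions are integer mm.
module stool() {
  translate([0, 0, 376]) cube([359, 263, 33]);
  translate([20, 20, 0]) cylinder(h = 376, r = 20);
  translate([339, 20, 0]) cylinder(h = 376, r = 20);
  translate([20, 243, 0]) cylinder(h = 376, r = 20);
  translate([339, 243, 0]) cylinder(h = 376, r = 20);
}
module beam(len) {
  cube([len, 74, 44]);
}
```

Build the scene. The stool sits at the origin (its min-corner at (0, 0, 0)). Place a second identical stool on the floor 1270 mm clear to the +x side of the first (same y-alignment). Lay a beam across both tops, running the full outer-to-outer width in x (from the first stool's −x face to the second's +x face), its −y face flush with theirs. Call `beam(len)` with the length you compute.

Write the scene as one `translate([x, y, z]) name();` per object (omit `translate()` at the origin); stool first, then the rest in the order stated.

stool();
translate([1629, 0, 0]) stool();
translate([0, 0, 409]) beam(1988);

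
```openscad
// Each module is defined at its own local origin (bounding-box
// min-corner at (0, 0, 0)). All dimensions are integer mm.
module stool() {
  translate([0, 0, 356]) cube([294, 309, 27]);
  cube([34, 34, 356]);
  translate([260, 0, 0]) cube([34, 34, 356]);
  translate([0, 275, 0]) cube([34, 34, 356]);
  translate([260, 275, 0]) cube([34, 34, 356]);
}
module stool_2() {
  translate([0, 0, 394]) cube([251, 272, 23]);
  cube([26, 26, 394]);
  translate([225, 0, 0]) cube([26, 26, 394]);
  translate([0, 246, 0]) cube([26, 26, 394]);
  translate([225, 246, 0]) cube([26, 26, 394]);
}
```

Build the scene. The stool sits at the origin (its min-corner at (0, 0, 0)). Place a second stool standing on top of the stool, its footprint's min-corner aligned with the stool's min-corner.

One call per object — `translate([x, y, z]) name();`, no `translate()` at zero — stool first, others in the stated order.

stool();
translate([0, 0, 383]) stool_2();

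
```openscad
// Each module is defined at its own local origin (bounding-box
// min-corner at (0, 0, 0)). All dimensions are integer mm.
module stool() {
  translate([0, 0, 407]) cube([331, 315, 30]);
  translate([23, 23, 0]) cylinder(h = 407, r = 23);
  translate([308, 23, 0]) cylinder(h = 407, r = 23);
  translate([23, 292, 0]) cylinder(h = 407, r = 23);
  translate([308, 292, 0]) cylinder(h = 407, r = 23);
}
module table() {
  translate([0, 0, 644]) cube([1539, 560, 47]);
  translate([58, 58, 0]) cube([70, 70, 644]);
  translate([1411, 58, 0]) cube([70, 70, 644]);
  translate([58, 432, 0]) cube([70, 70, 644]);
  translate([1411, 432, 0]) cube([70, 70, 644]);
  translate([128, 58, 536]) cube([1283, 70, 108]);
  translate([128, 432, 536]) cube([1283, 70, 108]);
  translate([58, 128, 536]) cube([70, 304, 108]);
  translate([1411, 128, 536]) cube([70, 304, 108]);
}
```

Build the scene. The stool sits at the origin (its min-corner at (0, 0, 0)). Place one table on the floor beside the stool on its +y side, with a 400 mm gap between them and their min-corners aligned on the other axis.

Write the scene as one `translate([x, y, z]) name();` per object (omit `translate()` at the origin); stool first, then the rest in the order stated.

stool();
translate([0, 715, 0]) table();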